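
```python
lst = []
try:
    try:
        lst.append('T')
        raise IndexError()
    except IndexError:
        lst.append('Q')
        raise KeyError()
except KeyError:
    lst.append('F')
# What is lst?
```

Step-by-step execution trace:
1. Inner try: `lst.append('T')` → lst = ['T'].
2. `raise IndexError()` raises IndexError.
3. Inner `except IndexError` matches → `lst.append('Q')` → lst = ['T', 'Q'].
4. `raise KeyError()` raises KeyError; propagates to outer try.
5. Outer `except KeyError` matches → `lst.append('F')` → lst = ['T', 'Q', 'F'].
Result: ['T', 'Q', 'F']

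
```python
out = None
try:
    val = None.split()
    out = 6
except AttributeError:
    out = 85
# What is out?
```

Step-by-step execution trace:
1. `val = None.split()` raises AttributeError.
2. `out = 6` is not reached.
3. `except AttributeError` matches → out = 85.
Result: 85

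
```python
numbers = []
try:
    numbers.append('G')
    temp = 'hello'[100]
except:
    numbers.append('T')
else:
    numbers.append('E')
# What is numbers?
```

Step-by-step execution trace:
1. try: `numbers.append('G')` → numbers = ['G'].
2. `temp = 'hello'[100]` raises IndexError.
3. bare `except` matches → `numbers.append('T')` → numbers = ['G', 'T'].
4. `else` is skipped (an exception was raised).
Result: ['G', 'T']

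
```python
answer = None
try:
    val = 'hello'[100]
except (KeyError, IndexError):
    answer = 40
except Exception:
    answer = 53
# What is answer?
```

Step-by-step execution trace:
1. `val = 'hello'[100]` raises IndexError.
2. `except (KeyError, IndexError)` matches (IndexError is in the tuple) → answer = 40.
3. `except Exception` is not reached.
Result: 40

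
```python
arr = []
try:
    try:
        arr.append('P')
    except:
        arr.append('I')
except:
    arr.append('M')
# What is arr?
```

Step-by-step execution trace:
1. Inner try: `arr.append('P')` → arr = ['P']. No exception raised.
2. Inner `except` is skipped.
3. Inner try completes normally; outer `except` is skipped.
Result: ['P']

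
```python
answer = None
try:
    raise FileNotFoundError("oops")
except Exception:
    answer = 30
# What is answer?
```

Step-by-step execution trace:
1. `raise FileNotFoundError(...)` raises FileNotFoundError.
2. `except Exception` matches (FileNotFoundError is a subclass of Exception) → answer = 30.
Result: 30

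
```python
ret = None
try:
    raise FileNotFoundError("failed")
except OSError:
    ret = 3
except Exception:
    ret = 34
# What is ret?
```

Step-by-step execution trace:
1. `raise FileNotFoundError(...)` raises FileNotFoundError.
2. `except OSError` matches (FileNotFoundError is a subclass of OSError) → ret = 3.
3. `except Exception` is not reached.
Result: 3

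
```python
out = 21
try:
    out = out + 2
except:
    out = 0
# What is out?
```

Step-by-step execution trace:
1. out starts at 21.
2. try: `out = out + 2` → out = 23. No exception raised.
3. `except` is skipped.
Result: 23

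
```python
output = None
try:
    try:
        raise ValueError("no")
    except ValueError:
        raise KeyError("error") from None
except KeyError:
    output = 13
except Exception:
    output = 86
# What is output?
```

Step-by-step execution trace:
1. Inner try raises ValueError; inner `except ValueError` catches it.
2. `raise KeyError(...) from None` raises KeyError (from None suppresses __context__, but the active exception is still KeyError).
3. Outer `except KeyError` matches → output = 13.
4. `except Exception` is not reached.
Result: 13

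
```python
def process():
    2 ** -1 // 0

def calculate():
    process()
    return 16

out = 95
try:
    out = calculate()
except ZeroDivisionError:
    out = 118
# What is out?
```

Step-by-step execution trace:
1. out starts at 95.
2. try: `calculate()` calls `process()`.
3. `process()` evaluates `2 ** -1 // 0`, which raises ZeroDivisionError; it propagates through calculate (uncaught).
4. `return 16` in calculate is not reached; the assignment to out does not complete.
5. `except ZeroDivisionError` matches → out = 118.
Result: 118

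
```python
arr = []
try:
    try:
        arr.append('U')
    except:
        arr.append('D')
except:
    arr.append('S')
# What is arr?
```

Step-by-step execution trace:
1. Inner try: `arr.append('U')` → arr = ['U']. No exception raised.
2. Inner `except` is skipped.
3. Inner try completes normally; outer `except` is skipped.
Result: ['U']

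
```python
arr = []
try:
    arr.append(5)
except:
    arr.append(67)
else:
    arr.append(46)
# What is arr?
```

Step-by-step execution trace:
1. try: `arr.append(5)` → arr = [5]. No exception raised.
2. `except` is skipped.
3. `else` runs (try completed without exception): `arr.append(46)` → arr = [5, 46].
Result: [5, 46]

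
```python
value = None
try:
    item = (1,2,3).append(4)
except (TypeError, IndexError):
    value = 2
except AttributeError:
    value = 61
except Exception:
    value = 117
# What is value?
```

Step-by-step execution trace:
1. `item = (1,2,3).append(4)` raises AttributeError.
2. `except (TypeError, IndexError)` does not match AttributeError; skipped.
3. `except AttributeError` matches (exact type match) → value = 61.
4. `except Exception` is not reached.
Result: 61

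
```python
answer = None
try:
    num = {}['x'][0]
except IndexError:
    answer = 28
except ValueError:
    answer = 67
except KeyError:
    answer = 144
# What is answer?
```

Step-by-step execution trace:
1. `num = {}['x'][0]` raises KeyError.
2. `except IndexError` does not match KeyError; skipped.
3. `except ValueError` does not match KeyError; skipped.
4. `except KeyError` matches → answer = 144.
Result: 144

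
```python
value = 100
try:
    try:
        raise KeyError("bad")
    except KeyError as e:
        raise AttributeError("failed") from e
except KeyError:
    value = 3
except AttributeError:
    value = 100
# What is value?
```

Step-by-step execution trace:
1. Inner try raises KeyError; inner `except KeyError as e` catches it.
2. `raise AttributeError(...) from e` raises AttributeError (KeyError is attached as __cause__, but only AttributeError is active).
3. Outer `except KeyError` does not match AttributeError; skipped.
4. Outer `except AttributeError` matches → value = 100.
Result: 100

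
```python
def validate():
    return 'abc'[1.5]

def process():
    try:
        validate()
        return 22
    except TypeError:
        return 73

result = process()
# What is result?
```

Step-by-step execution trace:
1. `process()` calls `validate()`.
2. `validate()` evaluates `'abc'[1.5]`, which raises TypeError; it propagates to the caller.
3. `return 22` is not reached.
4. `except TypeError` in process matches → returns 73.
5. result = 73.
Result: 73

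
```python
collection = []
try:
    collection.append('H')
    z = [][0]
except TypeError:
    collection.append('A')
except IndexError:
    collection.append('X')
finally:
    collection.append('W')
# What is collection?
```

Step-by-step execution trace:
1. try: `collection.append('H')` → collection = ['H'].
2. `z = [][0]` raises IndexError.
3. `except TypeError` does not match IndexError; skipped.
4. `except IndexError` matches → `collection.append('X')` → collection = ['H', 'X'].
5. finally always runs: `collection.append('W')` → collection = ['H', 'X', 'W'].
Result: ['H', 'X', 'W']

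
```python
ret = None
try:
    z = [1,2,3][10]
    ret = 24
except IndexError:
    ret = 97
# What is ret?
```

Step-by-step execution trace:
1. `z = [1,2,3][10]` raises IndexError.
2. `ret = 24` is not reached.
3. `except IndexError` matches → ret = 97.
Result: 97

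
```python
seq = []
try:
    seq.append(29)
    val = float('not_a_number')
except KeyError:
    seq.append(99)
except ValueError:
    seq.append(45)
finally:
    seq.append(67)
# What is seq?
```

Step-by-step execution trace:
1. try: `seq.append(29)` → seq = [29].
2. `val = float('not_a_number')` raises ValueError.
3. `except KeyError` does not match ValueError; skipped.
4. `except ValueError` matches → `seq.append(45)` → seq = [29, 45].
5. finally always runs: `seq.append(67)` → seq = [29, 45, 67].
Result: [29, 45, 67]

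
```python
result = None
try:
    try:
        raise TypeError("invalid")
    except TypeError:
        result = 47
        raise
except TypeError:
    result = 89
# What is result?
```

Step-by-step execution trace:
1. Inner try: `raise TypeError("invalid")` raises TypeError.
2. Inner `except TypeError` matches → result = 47.
3. bare `raise` re-raises the same TypeError.
4. Outer `except TypeError` matches → result = 89.
Result: 89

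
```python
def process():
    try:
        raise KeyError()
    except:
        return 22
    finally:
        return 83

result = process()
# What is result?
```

Step-by-step execution trace:
1. `process()` enters try: `raise KeyError()` raises KeyError.
2. bare `except` matches → `return 22` sets pending return value 22.
3. Before returning, `finally: return 83` runs and overrides the pending return.
4. process() returns 83 → result = 83.
Result: 83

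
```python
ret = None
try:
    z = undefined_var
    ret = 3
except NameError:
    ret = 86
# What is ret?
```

Step-by-step execution trace:
1. `z = undefined_var` raises NameError.
2. `ret = 3` is not reached.
3. `except NameError` matches → ret = 86.
Result: 86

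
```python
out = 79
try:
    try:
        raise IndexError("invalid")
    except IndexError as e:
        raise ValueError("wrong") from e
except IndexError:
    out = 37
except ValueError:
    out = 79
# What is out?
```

Step-by-step execution trace:
1. Inner try raises IndexError; inner `except IndexError as e` catches it.
2. `raise ValueError(...) from e` raises ValueError (IndexError is attached as __cause__, but only ValueError is active).
3. Outer `except IndexError` does not match ValueError; skipped.
4. Outer `except ValueError` matches → out = 79.
Result: 79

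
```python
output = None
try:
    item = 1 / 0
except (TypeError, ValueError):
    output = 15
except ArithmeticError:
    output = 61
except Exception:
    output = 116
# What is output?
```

Step-by-step execution trace:
1. `item = 1 / 0` raises ZeroDivisionError.
2. `except (TypeError, ValueError)` does not match ZeroDivisionError; skipped.
3. `except ArithmeticError` matches (ZeroDivisionError is a subclass of ArithmeticError) → output = 61.
4. `except Exception` is not reached.
Result: 61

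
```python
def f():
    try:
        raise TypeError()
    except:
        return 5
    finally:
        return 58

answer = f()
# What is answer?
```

Step-by-step execution trace:
1. `f()` enters try: `raise TypeError()` raises TypeError.
2. bare `except` matches → `return 5` sets pending return value 5.
3. Before returning, `finally: return 58` runs and overrides the pending return.
4. f() returns 58 → answer = 58.
Result: 58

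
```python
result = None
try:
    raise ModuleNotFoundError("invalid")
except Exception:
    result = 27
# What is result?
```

Step-by-step execution trace:
1. `raise ModuleNotFoundError(...)` raises ModuleNotFoundError.
2. `except Exception` matches (ModuleNotFoundError is a subclass of Exception) → result = 27.
Result: 27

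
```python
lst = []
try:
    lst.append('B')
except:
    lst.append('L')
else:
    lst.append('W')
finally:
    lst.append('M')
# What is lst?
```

Step-by-step execution trace:
1. try: `lst.append('B')` → lst = ['B']. No exception raised.
2. `except` is skipped.
3. `else` runs: `lst.append('W')` → lst = ['B', 'W'].
4. `finally` always runs: `lst.append('M')` → lst = ['B', 'W', 'M'].
Result: ['B', 'W', 'M']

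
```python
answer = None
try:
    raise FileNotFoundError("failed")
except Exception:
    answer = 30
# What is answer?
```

Step-by-step execution trace:
1. `raise FileNotFoundError(...)` raises FileNotFoundError.
2. `except Exception` matches (FileNotFoundError is a subclass of Exception) → answer = 30.
Result: 30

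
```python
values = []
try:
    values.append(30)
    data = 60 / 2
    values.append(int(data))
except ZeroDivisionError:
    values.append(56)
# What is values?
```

Step-by-step execution trace:
1. try: `values.append(30)` → values = [30].
2. `data = 60 / 2` → data = 30.0. No exception raised.
3. `values.append(int(data))` → values = [30, 30].
4. `except ZeroDivisionError` is skipped (no exception was raised).
Result: [30, 30]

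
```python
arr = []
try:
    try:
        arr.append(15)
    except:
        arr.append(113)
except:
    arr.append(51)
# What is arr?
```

Step-by-step execution trace:
1. Inner try: `arr.append(15)` → arr = [15]. No exception raised.
2. Inner `except` is skipped.
3. Inner try completes normally; outer `except` is skipped.
Result: [15]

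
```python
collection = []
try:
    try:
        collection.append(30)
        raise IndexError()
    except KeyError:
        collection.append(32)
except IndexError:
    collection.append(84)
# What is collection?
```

Step-by-step execution trace:
1. Inner try: `collection.append(30)` → collection = [30].
2. `raise IndexError()` raises IndexError.
3. Inner `except KeyError` does not match IndexError; exception propagates to outer try.
4. Outer `except IndexError` matches → `collection.append(84)` → collection = [30, 84].
Result: [30, 84]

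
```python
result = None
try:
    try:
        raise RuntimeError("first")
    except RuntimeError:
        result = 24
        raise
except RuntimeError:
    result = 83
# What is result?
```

Step-by-step execution trace:
1. Inner try: `raise RuntimeError("first")` raises RuntimeError.
2. Inner `except RuntimeError` matches → result = 24.
3. bare `raise` re-raises the same RuntimeError.
4. Outer `except RuntimeError` matches → result = 83.
Result: 83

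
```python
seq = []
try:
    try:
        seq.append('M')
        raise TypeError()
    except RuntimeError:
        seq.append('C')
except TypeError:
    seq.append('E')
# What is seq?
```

Step-by-step execution trace:
1. Inner try: `seq.append('M')` → seq = ['M'].
2. `raise TypeError()` raises TypeError.
3. Inner `except RuntimeError` does not match TypeError; exception propagates to outer try.
4. Outer `except TypeError` matches → `seq.append('E')` → seq = ['M', 'E'].
Result: ['M', 'E']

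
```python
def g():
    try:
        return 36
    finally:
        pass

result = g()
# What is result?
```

Step-by-step execution trace:
1. `g()` enters try: `return 36` sets pending return value 36.
2. Before returning, `finally: pass` runs (no effect).
3. g() returns 36 → result = 36.
Result: 36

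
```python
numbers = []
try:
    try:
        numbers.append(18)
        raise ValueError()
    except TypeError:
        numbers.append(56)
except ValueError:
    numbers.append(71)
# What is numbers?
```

Step-by-step execution trace:
1. Inner try: `numbers.append(18)` → numbers = [18].
2. `raise ValueError()` raises ValueError.
3. Inner `except TypeError` does not match ValueError; exception propagates to outer try.
4. Outer `except ValueError` matches → `numbers.append(71)` → numbers = [18, 71].
Result: [18, 71]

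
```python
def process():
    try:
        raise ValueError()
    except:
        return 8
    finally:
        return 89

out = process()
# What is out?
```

Step-by-step execution trace:
1. `process()` enters try: `raise ValueError()` raises ValueError.
2. bare `except` matches → `return 8` sets pending return value 8.
3. Before returning, `finally: return 89` runs and overrides the pending return.
4. process() returns 89 → out = 89.
Result: 89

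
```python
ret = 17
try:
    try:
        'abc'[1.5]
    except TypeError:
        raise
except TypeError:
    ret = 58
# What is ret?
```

Step-by-step execution trace:
1. Inner try: `'abc'[1.5]` raises TypeError.
2. Inner `except TypeError` matches; bare `raise` re-raises the same TypeError.
3. Outer `except TypeError` matches → ret = 58.
Result: 58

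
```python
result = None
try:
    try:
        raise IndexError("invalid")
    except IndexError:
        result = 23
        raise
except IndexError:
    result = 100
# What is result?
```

Step-by-step execution trace:
1. Inner try: `raise IndexError("invalid")` raises IndexError.
2. Inner `except IndexError` matches → result = 23.
3. bare `raise` re-raises the same IndexError.
4. Outer `except IndexError` matches → result = 100.
Result: 100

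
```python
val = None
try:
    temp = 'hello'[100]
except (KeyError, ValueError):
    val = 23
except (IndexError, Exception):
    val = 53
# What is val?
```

Step-by-step execution trace:
1. `temp = 'hello'[100]` raises IndexError.
2. `except (KeyError, ValueError)` does not match IndexError; skipped.
3. `except (IndexError, Exception)` matches (IndexError is in the tuple) → val = 53.
Result: 53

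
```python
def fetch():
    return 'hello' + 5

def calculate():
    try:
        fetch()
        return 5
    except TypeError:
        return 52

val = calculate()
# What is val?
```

Step-by-step execution trace:
1. `calculate()` calls `fetch()`.
2. `fetch()` evaluates `'hello' + 5`, which raises TypeError; it propagates to the caller.
3. `return 5` is not reached.
4. `except TypeError` in calculate matches → returns 52.
5. val = 52.
Result: 52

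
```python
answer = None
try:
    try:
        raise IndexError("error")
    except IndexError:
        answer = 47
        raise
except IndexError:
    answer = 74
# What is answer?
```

Step-by-step execution trace:
1. Inner try: `raise IndexError("error")` raises IndexError.
2. Inner `except IndexError` matches → answer = 47.
3. bare `raise` re-raises the same IndexError.
4. Outer `except IndexError` matches → answer = 74.
Result: 74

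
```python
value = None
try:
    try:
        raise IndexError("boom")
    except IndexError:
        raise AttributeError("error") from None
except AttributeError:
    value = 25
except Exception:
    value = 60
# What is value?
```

Step-by-step execution trace:
1. Inner try raises IndexError; inner `except IndexError` catches it.
2. `raise AttributeError(...) from None` raises AttributeError (from None suppresses __context__, but the active exception is still AttributeError).
3. Outer `except AttributeError` matches → value = 25.
4. `except Exception` is not reached.
Result: 25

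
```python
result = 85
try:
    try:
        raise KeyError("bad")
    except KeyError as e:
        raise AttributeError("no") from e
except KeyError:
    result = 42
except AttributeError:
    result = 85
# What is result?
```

Step-by-step execution trace:
1. Inner try raises KeyError; inner `except KeyError as e` catches it.
2. `raise AttributeError(...) from e` raises AttributeError (KeyError is attached as __cause__, but only AttributeError is active).
3. Outer `except KeyError` does not match AttributeError; skipped.
4. Outer `except AttributeError` matches → result = 85.
Result: 85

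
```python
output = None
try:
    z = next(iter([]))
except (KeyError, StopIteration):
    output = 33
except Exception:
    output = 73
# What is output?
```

Step-by-step execution trace:
1. `z = next(iter([]))` raises StopIteration.
2. `except (KeyError, StopIteration)` matches (StopIteration is in the tuple) → output = 33.
3. `except Exception` is not reached.
Result: 33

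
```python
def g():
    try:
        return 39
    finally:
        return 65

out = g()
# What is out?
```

Step-by-step execution trace:
1. `g()` enters try: `return 39` sets pending return value 39.
2. Before returning, `finally: return 65` runs and overrides the pending return.
3. g() returns 65 → out = 65.
Result: 65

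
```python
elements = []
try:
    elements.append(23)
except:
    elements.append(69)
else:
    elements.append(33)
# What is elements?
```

Step-by-step execution trace:
1. try: `elements.append(23)` → elements = [23]. No exception raised.
2. `except` is skipped.
3. `else` runs (try completed without exception): `elements.append(33)` → elements = [23, 33].
Result: [23, 33]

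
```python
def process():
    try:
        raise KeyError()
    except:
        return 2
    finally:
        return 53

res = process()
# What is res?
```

Step-by-step execution trace:
1. `process()` enters try: `raise KeyError()` raises KeyError.
2. bare `except` matches → `return 2` sets pending return value 2.
3. Before returning, `finally: return 53` runs and overrides the pending return.
4. process() returns 53 → res = 53.
Result: 53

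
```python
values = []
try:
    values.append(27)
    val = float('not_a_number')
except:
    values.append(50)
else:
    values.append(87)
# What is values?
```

Step-by-step execution trace:
1. try: `values.append(27)` → values = [27].
2. `val = float('not_a_number')` raises ValueError.
3. bare `except` matches → `values.append(50)` → values = [27, 50].
4. `else` is skipped (an exception was raised).
Result: [27, 50]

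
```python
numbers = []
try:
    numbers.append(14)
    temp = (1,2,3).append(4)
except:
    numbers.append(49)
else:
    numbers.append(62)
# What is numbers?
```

Step-by-step execution trace:
1. try: `numbers.append(14)` → numbers = [14].
2. `temp = (1,2,3).append(4)` raises AttributeError.
3. bare `except` matches → `numbers.append(49)` → numbers = [14, 49].
4. `else` is skipped (an exception was raised).
Result: [14, 49]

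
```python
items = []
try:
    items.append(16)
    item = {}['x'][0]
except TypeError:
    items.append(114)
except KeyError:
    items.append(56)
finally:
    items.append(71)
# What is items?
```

Step-by-step execution trace:
1. try: `items.append(16)` → items = [16].
2. `item = {}['x'][0]` raises KeyError.
3. `except TypeError` does not match KeyError; skipped.
4. `except KeyError` matches → `items.append(56)` → items = [16, 56].
5. finally always runs: `items.append(71)` → items = [16, 56, 71].
Result: [16, 56, 71]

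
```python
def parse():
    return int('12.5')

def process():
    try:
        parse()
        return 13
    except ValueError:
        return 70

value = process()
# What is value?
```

Step-by-step execution trace:
1. `process()` calls `parse()`.
2. `parse()` evaluates `int('12.5')`, which raises ValueError; it propagates to the caller.
3. `return 13` is not reached.
4. `except ValueError` in process matches → returns 70.
5. value = 70.
Result: 70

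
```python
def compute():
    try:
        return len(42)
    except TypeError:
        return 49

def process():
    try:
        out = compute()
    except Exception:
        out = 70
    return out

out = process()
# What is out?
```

Step-by-step execution trace:
1. `process()` calls `compute()`.
2. In compute: `len(42)` raises TypeError; `except TypeError` catches it → returns 49.
3. In process: `out = compute()` → out = 49. No exception reaches process.
4. `except Exception` is skipped; process returns 49.
5. out = 49.
Result: 49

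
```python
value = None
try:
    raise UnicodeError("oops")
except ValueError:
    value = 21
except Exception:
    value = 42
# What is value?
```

Step-by-step execution trace:
1. `raise UnicodeError(...)` raises UnicodeError.
2. `except ValueError` matches (UnicodeError is a subclass of ValueError) → value = 21.
3. `except Exception` is not reached.
Result: 21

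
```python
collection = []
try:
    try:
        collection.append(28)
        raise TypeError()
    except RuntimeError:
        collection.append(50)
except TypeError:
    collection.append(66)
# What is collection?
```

Step-by-step execution trace:
1. Inner try: `collection.append(28)` → collection = [28].
2. `raise TypeError()` raises TypeError.
3. Inner `except RuntimeError` does not match TypeError; exception propagates to outer try.
4. Outer `except TypeError` matches → `collection.append(66)` → collection = [28, 66].
Result: [28, 66]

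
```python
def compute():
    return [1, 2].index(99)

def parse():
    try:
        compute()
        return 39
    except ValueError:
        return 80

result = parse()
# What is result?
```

Step-by-step execution trace:
1. `parse()` calls `compute()`.
2. `compute()` evaluates `[1, 2].index(99)`, which raises ValueError; it propagates to the caller.
3. `return 39` is not reached.
4. `except ValueError` in parse matches → returns 80.
5. result = 80.
Result: 80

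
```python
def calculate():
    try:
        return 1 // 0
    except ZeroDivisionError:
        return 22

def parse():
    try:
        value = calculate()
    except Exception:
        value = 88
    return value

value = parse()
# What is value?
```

Step-by-step execution trace:
1. `parse()` calls `calculate()`.
2. In calculate: `1 // 0` raises ZeroDivisionError; `except ZeroDivisionError` catches it → returns 22.
3. In parse: `value = calculate()` → value = 22. No exception reaches parse.
4. `except Exception` is skipped; parse returns 22.
5. value = 22.
Result: 22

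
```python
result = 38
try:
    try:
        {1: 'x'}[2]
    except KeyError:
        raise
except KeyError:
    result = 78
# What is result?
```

Step-by-step execution trace:
1. Inner try: `{1: 'x'}[2]` raises KeyError.
2. Inner `except KeyError` matches; bare `raise` re-raises the same KeyError.
3. Outer `except KeyError` matches → result = 78.
Result: 78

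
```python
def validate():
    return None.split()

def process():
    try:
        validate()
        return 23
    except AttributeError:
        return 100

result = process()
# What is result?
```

Step-by-step execution trace:
1. `process()` calls `validate()`.
2. `validate()` evaluates `None.split()`, which raises AttributeError; it propagates to the caller.
3. `return 23` is not reached.
4. `except AttributeError` in process matches → returns 100.
5. result = 100.
Result: 100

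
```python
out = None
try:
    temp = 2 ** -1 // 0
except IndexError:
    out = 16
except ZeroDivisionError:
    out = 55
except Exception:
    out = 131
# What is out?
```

Step-by-step execution trace:
1. `temp = 2 ** -1 // 0` raises ZeroDivisionError.
2. `except IndexError` does not match ZeroDivisionError; skipped.
3. `except ZeroDivisionError` matches → out = 55.
4. Remaining except clauses are skipped.
Result: 55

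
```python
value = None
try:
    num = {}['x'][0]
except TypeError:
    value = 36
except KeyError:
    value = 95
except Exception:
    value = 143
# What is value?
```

Step-by-step execution trace:
1. `num = {}['x'][0]` raises KeyError.
2. `except TypeError` does not match KeyError; skipped.
3. `except KeyError` matches → value = 95.
4. Remaining except clauses are skipped.
Result: 95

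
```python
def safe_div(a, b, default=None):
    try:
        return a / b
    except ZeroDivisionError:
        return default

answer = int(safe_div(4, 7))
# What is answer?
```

Step-by-step execution trace:
1. `safe_div(4, 7)` enters try: `return 4 / 7` → returns 0.5714285714285714. No exception raised.
2. `except ZeroDivisionError` is skipped.
3. `int(0.5714285714285714)` → 0 → answer = 0.
Result: 0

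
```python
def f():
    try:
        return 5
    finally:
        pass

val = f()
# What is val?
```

Step-by-step execution trace:
1. `f()` enters try: `return 5` sets pending return value 5.
2. Before returning, `finally: pass` runs (no effect).
3. f() returns 5 → val = 5.
Result: 5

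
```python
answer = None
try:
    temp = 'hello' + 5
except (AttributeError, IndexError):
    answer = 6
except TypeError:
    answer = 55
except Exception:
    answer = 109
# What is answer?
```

Step-by-step execution trace:
1. `temp = 'hello' + 5` raises TypeError.
2. `except (AttributeError, IndexError)` does not match TypeError; skipped.
3. `except TypeError` matches (exact type match) → answer = 55.
4. `except Exception` is not reached.
Result: 55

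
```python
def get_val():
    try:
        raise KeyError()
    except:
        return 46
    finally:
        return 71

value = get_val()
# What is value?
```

Step-by-step execution trace:
1. `get_val()` enters try: `raise KeyError()` raises KeyError.
2. bare `except` matches → `return 46` sets pending return value 46.
3. Before returning, `finally: return 71` runs and overrides the pending return.
4. get_val() returns 71 → value = 71.
Result: 71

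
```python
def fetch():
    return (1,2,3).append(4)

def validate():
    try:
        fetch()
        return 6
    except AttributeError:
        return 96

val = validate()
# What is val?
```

Step-by-step execution trace:
1. `validate()` calls `fetch()`.
2. `fetch()` evaluates `(1,2,3).append(4)`, which raises AttributeError; it propagates to the caller.
3. `return 6` is not reached.
4. `except AttributeError` in validate matches → returns 96.
5. val = 96.
Result: 96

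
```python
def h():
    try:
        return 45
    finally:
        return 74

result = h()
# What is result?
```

Step-by-step execution trace:
1. `h()` enters try: `return 45` sets pending return value 45.
2. Before returning, `finally: return 74` runs and overrides the pending return.
3. h() returns 74 → result = 74.
Result: 74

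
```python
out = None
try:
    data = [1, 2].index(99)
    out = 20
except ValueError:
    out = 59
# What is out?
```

Step-by-step execution trace:
1. `data = [1, 2].index(99)` raises ValueError.
2. `out = 20` is not reached.
3. `except ValueError` matches → out = 59.
Result: 59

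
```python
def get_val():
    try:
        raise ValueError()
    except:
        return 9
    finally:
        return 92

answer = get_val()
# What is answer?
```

Step-by-step execution trace:
1. `get_val()` enters try: `raise ValueError()` raises ValueError.
2. bare `except` matches → `return 9` sets pending return value 9.
3. Before returning, `finally: return 92` runs and overrides the pending return.
4. get_val() returns 92 → answer = 92.
Result: 92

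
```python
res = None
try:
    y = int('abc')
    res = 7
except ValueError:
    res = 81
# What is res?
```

Step-by-step execution trace:
1. `y = int('abc')` raises ValueError.
2. `res = 7` is not reached.
3. `except ValueError` matches → res = 81.
Result: 81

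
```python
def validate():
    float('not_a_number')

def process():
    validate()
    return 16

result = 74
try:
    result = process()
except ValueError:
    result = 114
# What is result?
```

Step-by-step execution trace:
1. result starts at 74.
2. try: `process()` calls `validate()`.
3. `validate()` evaluates `float('not_a_number')`, which raises ValueError; it propagates through process (uncaught).
4. `return 16` in process is not reached; the assignment to result does not complete.
5. `except ValueError` matches → result = 114.
Result: 114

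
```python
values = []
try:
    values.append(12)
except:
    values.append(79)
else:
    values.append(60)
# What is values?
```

Step-by-step execution trace:
1. try: `values.append(12)` → values = [12]. No exception raised.
2. `except` is skipped.
3. `else` runs (try completed without exception): `values.append(60)` → values = [12, 60].
Result: [12, 60]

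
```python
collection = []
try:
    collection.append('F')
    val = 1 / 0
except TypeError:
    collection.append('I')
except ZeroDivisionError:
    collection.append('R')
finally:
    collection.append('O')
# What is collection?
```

Step-by-step execution trace:
1. try: `collection.append('F')` → collection = ['F'].
2. `val = 1 / 0` raises ZeroDivisionError.
3. `except TypeError` does not match ZeroDivisionError; skipped.
4. `except ZeroDivisionError` matches → `collection.append('R')` → collection = ['F', 'R'].
5. finally always runs: `collection.append('O')` → collection = ['F', 'R', 'O'].
Result: ['F', 'R', 'O']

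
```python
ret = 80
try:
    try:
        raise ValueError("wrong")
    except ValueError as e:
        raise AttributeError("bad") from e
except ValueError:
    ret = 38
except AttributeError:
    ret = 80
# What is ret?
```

Step-by-step execution trace:
1. Inner try raises ValueError; inner `except ValueError as e` catches it.
2. `raise AttributeError(...) from e` raises AttributeError (ValueError is attached as __cause__, but only AttributeError is active).
3. Outer `except ValueError` does not match AttributeError; skipped.
4. Outer `except AttributeError` matches → ret = 80.
Result: 80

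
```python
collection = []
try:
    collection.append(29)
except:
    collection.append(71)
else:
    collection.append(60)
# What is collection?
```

Step-by-step execution trace:
1. try: `collection.append(29)` → collection = [29]. No exception raised.
2. `except` is skipped.
3. `else` runs (try completed without exception): `collection.append(60)` → collection = [29, 60].
Result: [29, 60]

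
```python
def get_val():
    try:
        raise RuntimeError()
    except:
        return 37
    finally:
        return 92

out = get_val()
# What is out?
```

Step-by-step execution trace:
1. `get_val()` enters try: `raise RuntimeError()` raises RuntimeError.
2. bare `except` matches → `return 37` sets pending return value 37.
3. Before returning, `finally: return 92` runs and overrides the pending return.
4. get_val() returns 92 → out = 92.
Result: 92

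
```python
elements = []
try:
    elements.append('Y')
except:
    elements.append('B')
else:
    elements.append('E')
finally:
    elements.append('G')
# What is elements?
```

Step-by-step execution trace:
1. try: `elements.append('Y')` → elements = ['Y']. No exception raised.
2. `except` is skipped.
3. `else` runs: `elements.append('E')` → elements = ['Y', 'E'].
4. `finally` always runs: `elements.append('G')` → elements = ['Y', 'E', 'G'].
Result: ['Y', 'E', 'G']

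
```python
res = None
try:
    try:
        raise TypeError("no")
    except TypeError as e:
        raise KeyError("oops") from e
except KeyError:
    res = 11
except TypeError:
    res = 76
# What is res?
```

Step-by-step execution trace:
1. Inner try raises TypeError; inner `except TypeError as e` catches it.
2. `raise KeyError(...) from e` raises KeyError (TypeError is attached as __cause__, but only KeyError is active).
3. Outer `except KeyError` matches → res = 11.
4. `except TypeError` is not reached.
Result: 11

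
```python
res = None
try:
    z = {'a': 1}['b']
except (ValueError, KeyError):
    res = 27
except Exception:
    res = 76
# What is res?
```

Step-by-step execution trace:
1. `z = {'a': 1}['b']` raises KeyError.
2. `except (ValueError, KeyError)` matches (KeyError is in the tuple) → res = 27.
3. `except Exception` is not reached.
Result: 27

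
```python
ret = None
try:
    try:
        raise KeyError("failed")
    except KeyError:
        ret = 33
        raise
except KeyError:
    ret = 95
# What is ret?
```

Step-by-step execution trace:
1. Inner try: `raise KeyError("failed")` raises KeyError.
2. Inner `except KeyError` matches → ret = 33.
3. bare `raise` re-raises the same KeyError.
4. Outer `except KeyError` matches → ret = 95.
Result: 95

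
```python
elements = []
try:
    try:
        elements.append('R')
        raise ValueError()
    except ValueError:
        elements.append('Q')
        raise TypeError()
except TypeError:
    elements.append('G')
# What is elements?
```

Step-by-step execution trace:
1. Inner try: `elements.append('R')` → elements = ['R'].
2. `raise ValueError()` raises ValueError.
3. Inner `except ValueError` matches → `elements.append('Q')` → elements = ['R', 'Q'].
4. `raise TypeError()` raises TypeError; propagates to outer try.
5. Outer `except TypeError` matches → `elements.append('G')` → elements = ['R', 'Q', 'G'].
Result: ['R', 'Q', 'G']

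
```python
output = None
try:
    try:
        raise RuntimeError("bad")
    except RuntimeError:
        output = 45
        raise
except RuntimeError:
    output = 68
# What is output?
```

Step-by-step execution trace:
1. Inner try: `raise RuntimeError("bad")` raises RuntimeError.
2. Inner `except RuntimeError` matches → output = 45.
3. bare `raise` re-raises the same RuntimeError.
4. Outer `except RuntimeError` matches → output = 68.
Result: 68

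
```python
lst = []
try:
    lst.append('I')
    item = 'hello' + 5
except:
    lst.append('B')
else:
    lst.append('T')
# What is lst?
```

Step-by-step execution trace:
1. try: `lst.append('I')` → lst = ['I'].
2. `item = 'hello' + 5` raises TypeError.
3. bare `except` matches → `lst.append('B')` → lst = ['I', 'B'].
4. `else` is skipped (an exception was raised).
Result: ['I', 'B']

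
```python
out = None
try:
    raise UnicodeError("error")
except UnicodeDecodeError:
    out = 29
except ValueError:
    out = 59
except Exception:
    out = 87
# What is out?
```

Step-by-step execution trace:
1. `raise UnicodeError(...)` raises UnicodeError.
2. `except UnicodeDecodeError` does not match (UnicodeError is not a subclass of UnicodeDecodeError); skipped.
3. `except ValueError` matches (UnicodeError is a subclass of ValueError) → out = 59.
4. `except Exception` is not reached.
Result: 59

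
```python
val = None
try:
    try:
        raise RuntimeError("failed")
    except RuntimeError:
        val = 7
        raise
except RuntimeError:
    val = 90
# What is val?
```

Step-by-step execution trace:
1. Inner try: `raise RuntimeError("failed")` raises RuntimeError.
2. Inner `except RuntimeError` matches → val = 7.
3. bare `raise` re-raises the same RuntimeError.
4. Outer `except RuntimeError` matches → val = 90.
Result: 90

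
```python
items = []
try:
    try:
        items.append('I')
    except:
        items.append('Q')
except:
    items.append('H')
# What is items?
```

Step-by-step execution trace:
1. Inner try: `items.append('I')` → items = ['I']. No exception raised.
2. Inner `except` is skipped.
3. Inner try completes normally; outer `except` is skipped.
Result: ['I']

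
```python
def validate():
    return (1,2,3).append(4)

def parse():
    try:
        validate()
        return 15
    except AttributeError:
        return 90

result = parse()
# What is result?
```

Step-by-step execution trace:
1. `parse()` calls `validate()`.
2. `validate()` evaluates `(1,2,3).append(4)`, which raises AttributeError; it propagates to the caller.
3. `return 15` is not reached.
4. `except AttributeError` in parse matches → returns 90.
5. result = 90.
Result: 90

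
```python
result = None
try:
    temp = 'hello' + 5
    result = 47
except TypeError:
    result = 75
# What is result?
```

Step-by-step execution trace:
1. `temp = 'hello' + 5` raises TypeError.
2. `result = 47` is not reached.
3. `except TypeError` matches → result = 75.
Result: 75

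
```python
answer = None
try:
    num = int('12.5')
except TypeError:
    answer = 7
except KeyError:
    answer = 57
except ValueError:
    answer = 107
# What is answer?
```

Step-by-step execution trace:
1. `num = int('12.5')` raises ValueError.
2. `except TypeError` does not match ValueError; skipped.
3. `except KeyError` does not match ValueError; skipped.
4. `except ValueError` matches → answer = 107.
Result: 107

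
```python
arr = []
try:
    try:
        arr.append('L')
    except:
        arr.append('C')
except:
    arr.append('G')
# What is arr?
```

Step-by-step execution trace:
1. Inner try: `arr.append('L')` → arr = ['L']. No exception raised.
2. Inner `except` is skipped.
3. Inner try completes normally; outer `except` is skipped.
Result: ['L']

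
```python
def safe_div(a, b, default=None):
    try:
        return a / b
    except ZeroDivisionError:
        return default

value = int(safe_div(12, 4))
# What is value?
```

Step-by-step execution trace:
1. `safe_div(12, 4)` enters try: `return 12 / 4` → returns 3.0. No exception raised.
2. `except ZeroDivisionError` is skipped.
3. `int(3.0)` → 3 → value = 3.
Result: 3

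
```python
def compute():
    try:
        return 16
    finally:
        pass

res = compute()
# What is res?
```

Step-by-step execution trace:
1. `compute()` enters try: `return 16` sets pending return value 16.
2. Before returning, `finally: pass` runs (no effect).
3. compute() returns 16 → res = 16.
Result: 16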